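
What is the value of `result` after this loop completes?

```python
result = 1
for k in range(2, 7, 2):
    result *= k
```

Product of even numbers 2 to 6
`result` takes the values: 1 → 2 → 8 → 48

Answer: 48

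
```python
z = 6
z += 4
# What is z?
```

Trace:
`z = 6` → z = 6
`z += 4` → z = 10
So z = 10

Answer: 10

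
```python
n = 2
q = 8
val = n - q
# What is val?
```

Trace:
`n = 2` → n = 2
`q = 8` → q = 8
`val = n - q` → val = -6
So val = -6

Answer: -6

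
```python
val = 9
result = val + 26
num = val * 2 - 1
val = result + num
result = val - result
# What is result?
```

Trace:
`val = 9` → val = 9
`result = val + 26` → result = 35
`num = val * 2 - 1` → num = 17
`val = result + num` → val = 52
`result = val - result` → result = 17
So result = 17

Answer: 17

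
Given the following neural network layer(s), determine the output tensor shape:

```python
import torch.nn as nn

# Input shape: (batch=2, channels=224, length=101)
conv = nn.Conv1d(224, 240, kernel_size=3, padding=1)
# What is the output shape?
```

Input: (2, 224, 101) -> Output: (2, 240, 101)

Answer: (2, 240, 101)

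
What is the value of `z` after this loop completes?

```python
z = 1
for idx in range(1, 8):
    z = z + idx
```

Start at 1, add 1 through 7
`z` takes the values: 1 → 2 → 4 → 7 → 11 → 16 → 22 → 29

Answer: 29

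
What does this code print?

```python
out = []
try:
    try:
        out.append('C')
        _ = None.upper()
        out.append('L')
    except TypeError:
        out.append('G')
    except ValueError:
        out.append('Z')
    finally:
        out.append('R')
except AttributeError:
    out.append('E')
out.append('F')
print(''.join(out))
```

Execution trace: 'C' (try body) → 'R' (finally) → 'E' (outer except AttributeError) → 'F' (after the try/except). Output: CREF

Answer: CREF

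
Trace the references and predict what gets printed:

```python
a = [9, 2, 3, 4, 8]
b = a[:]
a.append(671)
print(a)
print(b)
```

Key concept: slice [:] creates copy.
Step by step:
`a = [9, 2, 3, 4, 8]` → a = [9, 2, 3, 4, 8]
`b = a[:]` → b = [9, 2, 3, 4, 8]
`a.append(671)` → a = [9, 2, 3, 4, 8, 671]
`print(a)` → prints [9, 2, 3, 4, 8, 671]
`print(b)` → prints [9, 2, 3, 4, 8]

Answer:
[9, 2, 3, 4, 8, 671]
[9, 2, 3, 4, 8]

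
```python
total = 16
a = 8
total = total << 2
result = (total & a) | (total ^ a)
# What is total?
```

Trace:
`total = 16` → total = 16
`a = 8` → a = 8
`total = total << 2` → total = 64
`result = (total & a) | (total ^ a)` → result = 72
So total = 64

Answer: 64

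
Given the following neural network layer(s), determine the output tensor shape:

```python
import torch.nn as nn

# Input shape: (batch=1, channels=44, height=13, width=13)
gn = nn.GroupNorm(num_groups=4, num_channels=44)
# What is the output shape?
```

Input: (1, 44, 13, 13) -> Output: (1, 44, 13, 13)

Answer: (1, 44, 13, 13)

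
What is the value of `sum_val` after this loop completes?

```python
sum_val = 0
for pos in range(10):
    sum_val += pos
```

Sum of 0 to 9 = 45
`sum_val` takes the values: 0 → 1 → 3 → 6 → 10 → 15 → 21 → 28 → 36 → 45

Answer: 45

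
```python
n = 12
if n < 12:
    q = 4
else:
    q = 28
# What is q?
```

Trace:
`n = 12` → n = 12
`if n < 12: ...` → n < 12 is False, take else branch → q = 28
So q = 28

Answer: 28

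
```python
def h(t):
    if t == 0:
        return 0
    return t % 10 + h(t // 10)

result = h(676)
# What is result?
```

Sum of digits of 676: 6 + 7 + 6 = 19

Answer: 19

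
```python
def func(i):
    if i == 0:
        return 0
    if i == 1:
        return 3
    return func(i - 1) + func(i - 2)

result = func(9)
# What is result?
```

Build up from base cases: func(0)=0, func(1)=3, func(2)=3, func(3)=6, func(4)=9, func(5)=15, func(6)=24, ..., func(9)=102

Answer: 102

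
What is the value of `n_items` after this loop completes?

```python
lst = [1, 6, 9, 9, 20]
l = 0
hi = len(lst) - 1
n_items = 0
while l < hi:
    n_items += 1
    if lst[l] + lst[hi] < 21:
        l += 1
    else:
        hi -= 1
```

Steps to find pair summing to 21
`n_items` takes the values: 0 → 1 → 2 → 3 → 4

Answer: 4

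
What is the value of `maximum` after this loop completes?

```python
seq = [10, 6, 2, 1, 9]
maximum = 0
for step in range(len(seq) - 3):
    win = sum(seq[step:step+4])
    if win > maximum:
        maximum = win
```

Max sum of 4-element window in [10, 6, 2, 1, 9]
`maximum` takes the values: 0 → 19

Answer: 19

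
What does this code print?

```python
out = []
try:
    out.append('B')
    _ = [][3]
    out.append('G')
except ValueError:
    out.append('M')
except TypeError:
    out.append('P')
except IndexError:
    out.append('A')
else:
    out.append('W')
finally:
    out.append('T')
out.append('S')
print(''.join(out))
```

Execution trace: 'B' (try body) → 'A' (except IndexError) → 'T' (finally) → 'S' (after the try/except). Output: BATS

Answer: BATS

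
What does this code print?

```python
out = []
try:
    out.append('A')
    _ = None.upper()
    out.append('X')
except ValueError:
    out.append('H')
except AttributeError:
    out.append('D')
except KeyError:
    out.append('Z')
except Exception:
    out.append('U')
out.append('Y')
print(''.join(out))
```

Execution trace: 'A' (try body) → 'D' (except AttributeError) → 'Y' (after the try/except). Output: ADY

Answer: ADY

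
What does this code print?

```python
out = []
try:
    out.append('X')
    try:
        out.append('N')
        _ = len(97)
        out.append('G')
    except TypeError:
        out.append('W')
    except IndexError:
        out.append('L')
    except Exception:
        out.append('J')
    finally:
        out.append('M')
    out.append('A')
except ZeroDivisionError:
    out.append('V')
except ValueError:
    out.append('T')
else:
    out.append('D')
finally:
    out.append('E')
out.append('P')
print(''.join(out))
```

Execution trace: 'X' (try body) → 'N' (inner try body) → 'W' (inner except TypeError) → 'M' (inner finally) → 'A' (try body, no exception) → 'D' (else) → 'E' (finally) → 'P' (after the try/except). Output: XNWMADEP

Answer: XNWMADEP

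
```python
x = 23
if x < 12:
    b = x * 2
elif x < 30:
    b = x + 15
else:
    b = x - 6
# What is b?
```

Trace:
`x = 23` → x = 23
`if x < 12: ...` → x < 12 is False, x < 30 is True → b = 38
So b = 38

Answer: 38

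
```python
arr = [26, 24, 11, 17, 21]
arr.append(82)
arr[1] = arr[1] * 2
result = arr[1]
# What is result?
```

Trace:
`arr = [26, 24, 11, 17, 21]` → arr = [26, 24, 11, 17, 21]
`arr.append(82)` → arr = [26, 24, 11, 17, 21, 82]
`arr[1] = arr[1] * 2` → arr = [26, 48, 11, 17, 21, 82]
`result = arr[1]` → result = 48
So result = 48

Answer: 48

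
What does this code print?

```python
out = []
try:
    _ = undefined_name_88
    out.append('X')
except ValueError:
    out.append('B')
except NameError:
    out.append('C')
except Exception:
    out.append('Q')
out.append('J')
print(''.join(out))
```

Execution trace: 'C' (except NameError) → 'J' (after the try/except). Output: CJ

Answer: CJ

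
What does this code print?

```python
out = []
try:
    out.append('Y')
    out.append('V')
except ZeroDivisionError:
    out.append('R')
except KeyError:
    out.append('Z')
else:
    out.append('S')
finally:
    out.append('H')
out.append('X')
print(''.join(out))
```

Execution trace: 'Y' (try body) → 'V' (try body, no exception) → 'S' (else) → 'H' (finally) → 'X' (after the try/except). Output: YVSHX

Answer: YVSHX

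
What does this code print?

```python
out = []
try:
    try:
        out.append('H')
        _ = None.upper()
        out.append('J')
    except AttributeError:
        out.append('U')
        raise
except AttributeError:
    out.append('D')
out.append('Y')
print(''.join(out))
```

Execution trace: 'H' (inner try body) → 'U' (inner except AttributeError) → 'D' (outer except AttributeError) → 'Y' (after the try/except). Output: HUDY

Answer: HUDY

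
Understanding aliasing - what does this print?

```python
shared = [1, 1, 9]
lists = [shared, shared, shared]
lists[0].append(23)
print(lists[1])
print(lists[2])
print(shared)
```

Key concept: list of same reference.
Step by step:
`shared = [1, 1, 9]` → shared = [1, 1, 9]
`lists = [shared, shared, shared]` → lists = [[1, 1, 9], [1, 1, 9], [1, 1, 9]]
`lists[0].append(23)` → shared = [1, 1, 9, 23]; lists = [[1, 1, 9, 23], [1, 1, 9, 23], [1, 1, 9, 23]]
`print(lists[1])` → prints [1, 1, 9, 23]
`print(lists[2])` → prints [1, 1, 9, 23]
`print(shared)` → prints [1, 1, 9, 23]

Answer:
[1, 1, 9, 23]
[1, 1, 9, 23]
[1, 1, 9, 23]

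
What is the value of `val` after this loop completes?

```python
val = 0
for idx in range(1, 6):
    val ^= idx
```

XOR of 1 to 5
`val` takes the values: 0 → 1 → 3 → 0 → 4 → 1

Answer: 1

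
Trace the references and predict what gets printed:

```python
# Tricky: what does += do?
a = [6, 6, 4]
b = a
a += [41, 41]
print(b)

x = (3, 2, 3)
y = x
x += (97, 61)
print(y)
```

Key concept: += behavior differs for mutable vs immutable.
Step by step:
`a = [6, 6, 4]` → a = [6, 6, 4]
`b = a` → b = [6, 6, 4] (same object as a)
`a += [41, 41]` → a = [6, 6, 4, 41, 41] (same object as b); b = [6, 6, 4, 41, 41] (same object as a)
`print(b)` → prints [6, 6, 4, 41, 41]
`x = (3, 2, 3)` → x = (3, 2, 3)
`y = x` → y = (3, 2, 3)
`x += (97, 61)` → x = (3, 2, 3, 97, 61)
`print(y)` → prints (3, 2, 3)

Answer:
[6, 6, 4, 41, 41]
(3, 2, 3)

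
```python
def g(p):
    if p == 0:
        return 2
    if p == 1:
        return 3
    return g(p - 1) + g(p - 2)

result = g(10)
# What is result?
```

Build up from base cases: g(0)=2, g(1)=3, g(2)=5, g(3)=8, g(4)=13, g(5)=21, g(6)=34, ..., g(10)=233

Answer: 233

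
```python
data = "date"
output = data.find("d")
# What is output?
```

Trace:
`data = "date"` → data = 'date'
`output = data.find("d")` → output = 0
So output = 0

Answer: 0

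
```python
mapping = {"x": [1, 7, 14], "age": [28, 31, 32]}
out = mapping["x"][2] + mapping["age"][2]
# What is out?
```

Trace:
`mapping = {"x": [1, 7, 14], "age": [28, 31, 32]}` → mapping = {'x': [1, 7, 14], 'age': [28, 31, 32]}
`out = mapping["x"][2] + mapping["age"][2]` → out = 46
So out = 46

Answer: 46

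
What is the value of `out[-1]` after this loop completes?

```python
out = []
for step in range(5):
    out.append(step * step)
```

Last element of squares 0 to 4
`out` takes the values: [] → [0] → [0, 1] → [0, 1, 4] → [0, 1, 4, 9] → [0, 1, 4, 9, 16]
So `out[-1]` = 16

Answer: 16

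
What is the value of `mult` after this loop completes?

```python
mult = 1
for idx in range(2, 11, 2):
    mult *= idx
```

Product of even numbers 2 to 10
`mult` takes the values: 1 → 2 → 8 → 48 → 384 → 3840

Answer: 3840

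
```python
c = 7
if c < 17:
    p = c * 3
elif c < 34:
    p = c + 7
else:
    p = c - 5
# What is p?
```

Trace:
`c = 7` → c = 7
`if c < 17: ...` → c < 17 is True → p = 21
So p = 21

Answer: 21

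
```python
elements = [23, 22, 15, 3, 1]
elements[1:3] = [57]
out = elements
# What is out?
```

Trace:
`elements = [23, 22, 15, 3, 1]` → elements = [23, 22, 15, 3, 1]
`elements[1:3] = [57]` → elements = [23, 57, 3, 1]
`out = elements` → out = [23, 57, 3, 1]
So out = [23, 57, 3, 1]

Answer: [23, 57, 3, 1]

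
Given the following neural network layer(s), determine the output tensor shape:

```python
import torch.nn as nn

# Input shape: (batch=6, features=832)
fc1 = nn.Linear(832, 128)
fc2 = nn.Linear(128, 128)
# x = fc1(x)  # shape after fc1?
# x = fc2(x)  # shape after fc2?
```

Input: (6, 832) -> after fc1: (6, 128) -> Output: (6, 128)

Answer: (6, 128)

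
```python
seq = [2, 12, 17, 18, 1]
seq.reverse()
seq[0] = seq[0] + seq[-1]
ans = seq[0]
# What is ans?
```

Trace:
`seq = [2, 12, 17, 18, 1]` → seq = [2, 12, 17, 18, 1]
`seq.reverse()` → seq = [1, 18, 17, 12, 2]
`seq[0] = seq[0] + seq[-1]` → seq = [3, 18, 17, 12, 2]
`ans = seq[0]` → ans = 3
So ans = 3

Answer: 3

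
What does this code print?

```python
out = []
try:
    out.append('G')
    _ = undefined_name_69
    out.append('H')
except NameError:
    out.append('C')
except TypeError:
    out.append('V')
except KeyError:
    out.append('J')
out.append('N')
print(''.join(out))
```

Execution trace: 'G' (try body) → 'C' (except NameError) → 'N' (after the try/except). Output: GCN

Answer: GCN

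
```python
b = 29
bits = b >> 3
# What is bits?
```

Trace:
`b = 29` → b = 29
`bits = b >> 3` → bits = 3
So bits = 3

Answer: 3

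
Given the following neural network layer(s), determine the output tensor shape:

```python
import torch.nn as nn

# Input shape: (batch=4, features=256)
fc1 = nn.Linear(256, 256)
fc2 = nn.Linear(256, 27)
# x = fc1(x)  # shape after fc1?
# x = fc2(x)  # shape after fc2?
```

Input: (4, 256) -> after fc1: (4, 256) -> Output: (4, 27)

Answer: (4, 27)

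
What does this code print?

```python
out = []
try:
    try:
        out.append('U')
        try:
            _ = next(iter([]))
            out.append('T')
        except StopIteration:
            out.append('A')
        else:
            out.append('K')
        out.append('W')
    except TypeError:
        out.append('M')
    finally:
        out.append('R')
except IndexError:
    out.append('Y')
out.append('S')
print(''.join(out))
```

Execution trace: 'U' (try body) → 'A' (inner except StopIteration) → 'W' (try body, no exception) → 'R' (finally) → 'S' (after the try/except). Output: UAWRS

Answer: UAWRS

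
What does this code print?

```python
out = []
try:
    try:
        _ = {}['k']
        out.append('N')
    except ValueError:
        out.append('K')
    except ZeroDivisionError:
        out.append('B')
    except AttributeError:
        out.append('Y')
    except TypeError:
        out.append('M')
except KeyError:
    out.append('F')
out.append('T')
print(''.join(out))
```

Execution trace: 'F' (outer except KeyError) → 'T' (after the try/except). Output: FT

Answer: FT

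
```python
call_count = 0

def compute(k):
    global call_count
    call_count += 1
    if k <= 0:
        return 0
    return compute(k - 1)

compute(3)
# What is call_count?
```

Linear recursion stepping by 1: 4 calls from k=3 down to ≤0.

Answer: 4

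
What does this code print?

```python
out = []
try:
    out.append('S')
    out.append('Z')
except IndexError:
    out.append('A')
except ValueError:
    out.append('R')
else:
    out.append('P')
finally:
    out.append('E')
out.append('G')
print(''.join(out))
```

Execution trace: 'S' (try body) → 'Z' (try body, no exception) → 'P' (else) → 'E' (finally) → 'G' (after the try/except). Output: SZPEG

Answer: SZPEG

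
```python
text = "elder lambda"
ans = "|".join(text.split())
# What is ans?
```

Trace:
`text = "elder lambda"` → text = 'elder lambda'
`ans = "|".join(text.split())` → ans = 'elder|lambda'
So ans = 'elder|lambda'

Answer: 'elder|lambda'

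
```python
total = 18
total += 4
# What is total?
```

Trace:
`total = 18` → total = 18
`total += 4` → total = 22
So total = 22

Answer: 22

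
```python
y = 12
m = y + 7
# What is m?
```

Trace:
`y = 12` → y = 12
`m = y + 7` → m = 19
So m = 19

Answer: 19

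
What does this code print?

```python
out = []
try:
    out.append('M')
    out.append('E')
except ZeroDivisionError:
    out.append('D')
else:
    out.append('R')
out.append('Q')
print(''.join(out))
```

Execution trace: 'M' (try body) → 'E' (try body, no exception) → 'R' (else) → 'Q' (after the try/except). Output: MERQ

Answer: MERQ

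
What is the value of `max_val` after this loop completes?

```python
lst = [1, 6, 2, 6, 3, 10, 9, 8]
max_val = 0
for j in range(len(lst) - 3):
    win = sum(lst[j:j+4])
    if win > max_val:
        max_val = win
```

Max sum of 4-element window in [1, 6, 2, 6, 3, 10, 9, 8]
`max_val` takes the values: 0 → 15 → 17 → 21 → 28 → 30

Answer: 30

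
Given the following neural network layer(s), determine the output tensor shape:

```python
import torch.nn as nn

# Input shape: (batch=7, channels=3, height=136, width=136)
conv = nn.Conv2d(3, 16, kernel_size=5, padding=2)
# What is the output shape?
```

Input: (7, 3, 136, 136) -> Output: (7, 16, 136, 136)

Answer: (7, 16, 136, 136)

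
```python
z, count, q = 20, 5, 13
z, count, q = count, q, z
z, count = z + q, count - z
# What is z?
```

Trace:
`z, count, q = 20, 5, 13` → z = 20; count = 5; q = 13
`z, count, q = count, q, z` → z = 5; count = 13; q = 20
`z, count = z + q, count - z` → z = 25; count = 8
So z = 25

Answer: 25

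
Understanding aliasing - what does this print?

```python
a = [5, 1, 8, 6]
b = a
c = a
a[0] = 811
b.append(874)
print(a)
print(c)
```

Key concept: multiple aliases.
Step by step:
`a = [5, 1, 8, 6]` → a = [5, 1, 8, 6]
`b = a` → b = [5, 1, 8, 6] (same object as a)
`c = a` → c = [5, 1, 8, 6] (same object as a, b)
`a[0] = 811` → a = [811, 1, 8, 6] (same object as b, c); b = [811, 1, 8, 6] (same object as a, c); c = [811, 1, 8, 6] (same object as a, b)
`b.append(874)` → a = [811, 1, 8, 6, 874] (same object as b, c); b = [811, 1, 8, 6, 874] (same object as a, c); c = [811, 1, 8, 6, 874] (same object as a, b)
`print(a)` → prints [811, 1, 8, 6, 874]
`print(c)` → prints [811, 1, 8, 6, 874]

Answer:
[811, 1, 8, 6, 874]
[811, 1, 8, 6, 874]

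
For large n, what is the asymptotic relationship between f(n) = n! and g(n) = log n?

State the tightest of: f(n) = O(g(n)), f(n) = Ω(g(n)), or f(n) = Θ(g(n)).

n! vs log n: f(n) = Ω(g(n)) but not O(g(n)) — n! grows strictly faster than log n.

Answer: f(n) = Ω(g(n)) but not O(g(n)) — n! grows strictly faster than log n.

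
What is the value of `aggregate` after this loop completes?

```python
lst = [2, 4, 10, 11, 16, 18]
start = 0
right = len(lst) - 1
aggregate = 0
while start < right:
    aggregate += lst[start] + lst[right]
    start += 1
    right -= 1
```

Sum of pairs from ends
`aggregate` takes the values: 0 → 20 → 40 → 61

Answer: 61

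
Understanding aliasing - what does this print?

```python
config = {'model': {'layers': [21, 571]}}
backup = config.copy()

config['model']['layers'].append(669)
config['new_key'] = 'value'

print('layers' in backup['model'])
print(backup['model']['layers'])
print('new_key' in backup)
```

Key concept: shallow copy gotcha with nested dict.
Step by step:
`config = {'model': {'layers': [21, 571]}}` → config = {'model': {'layers': [21, 571]}}
`backup = config.copy()` → backup = {'model': {'layers': [21, 571]}}
`config['model']['layers'].append(669)` → config = {'model': {'layers': [21, 571, 669]}}; backup = {'model': {'layers': [21, 571, 669]}}
`config['new_key'] = 'value'` → config = {'model': {'layers': [21, 571, 669]}, 'new_key': 'value'}
`print('layers' in backup['model'])` → prints True
`print(backup['model']['layers'])` → prints [21, 571, 669]
`print('new_key' in backup)` → prints False

Answer:
True
[21, 571, 669]
False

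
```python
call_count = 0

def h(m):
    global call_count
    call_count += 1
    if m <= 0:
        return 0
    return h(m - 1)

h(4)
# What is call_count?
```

Linear recursion stepping by 1: 5 calls from m=4 down to ≤0.

Answer: 5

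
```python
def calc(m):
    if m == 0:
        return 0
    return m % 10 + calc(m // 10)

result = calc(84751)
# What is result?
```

Sum of digits of 84751: 1 + 5 + 7 + 4 + 8 = 25

Answer: 25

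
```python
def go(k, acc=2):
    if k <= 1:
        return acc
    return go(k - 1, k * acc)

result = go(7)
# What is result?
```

Accumulator trace (n, acc): (7, 2) -> (6, 14) -> (5, 84) -> (4, 420) -> (3, 1680) -> (2, 5040) -> (1, 10080) -> return 10080

Answer: 10080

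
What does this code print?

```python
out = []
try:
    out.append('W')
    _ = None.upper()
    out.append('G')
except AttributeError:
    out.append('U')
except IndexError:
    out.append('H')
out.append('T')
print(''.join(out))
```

Execution trace: 'W' (try body) → 'U' (except AttributeError) → 'T' (after the try/except). Output: WUT

Answer: WUT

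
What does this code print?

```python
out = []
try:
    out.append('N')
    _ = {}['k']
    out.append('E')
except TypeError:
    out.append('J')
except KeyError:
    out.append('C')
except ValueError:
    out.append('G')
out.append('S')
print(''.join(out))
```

Execution trace: 'N' (try body) → 'C' (except KeyError) → 'S' (after the try/except). Output: NCS

Answer: NCS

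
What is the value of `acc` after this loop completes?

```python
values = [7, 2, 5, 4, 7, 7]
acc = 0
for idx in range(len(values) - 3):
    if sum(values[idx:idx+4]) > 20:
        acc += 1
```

Count windows with sum > 20
`acc` takes the values: 0 → 1

Answer: 1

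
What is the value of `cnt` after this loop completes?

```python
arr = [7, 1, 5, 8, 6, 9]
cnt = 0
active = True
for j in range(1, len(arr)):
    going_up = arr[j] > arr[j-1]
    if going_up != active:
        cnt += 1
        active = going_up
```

Count direction changes in [7, 1, 5, 8, 6, 9]
`cnt` takes the values: 0 → 1 → 2 → 3 → 4

Answer: 4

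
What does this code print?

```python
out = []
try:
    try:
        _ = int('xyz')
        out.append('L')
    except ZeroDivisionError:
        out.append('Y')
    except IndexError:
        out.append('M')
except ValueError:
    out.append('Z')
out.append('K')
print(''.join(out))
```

Execution trace: 'Z' (outer except ValueError) → 'K' (after the try/except). Output: ZK

Answer: ZK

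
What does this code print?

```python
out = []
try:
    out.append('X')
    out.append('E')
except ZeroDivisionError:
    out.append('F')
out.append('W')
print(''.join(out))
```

Execution trace: 'X' (try body) → 'E' (try body, no exception) → 'W' (after the try/except). Output: XEW

Answer: XEW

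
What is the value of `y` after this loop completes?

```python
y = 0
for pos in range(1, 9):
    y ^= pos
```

XOR of 1 to 8
`y` takes the values: 0 → 1 → 3 → 0 → 4 → 1 → 7 → 0 → 8

Answer: 8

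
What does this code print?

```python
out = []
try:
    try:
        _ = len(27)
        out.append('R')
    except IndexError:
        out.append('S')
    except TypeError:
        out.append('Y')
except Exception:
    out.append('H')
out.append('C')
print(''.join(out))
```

Execution trace: 'Y' (inner except TypeError) → 'C' (after the try/except). Output: YC

Answer: YC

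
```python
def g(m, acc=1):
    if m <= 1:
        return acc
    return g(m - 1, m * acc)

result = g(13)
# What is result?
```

Accumulator trace (n, acc): (13, 1) -> (12, 13) -> (11, 156) -> (10, 1716) -> (9, 17160) -> (8, 154440) -> (7, 1235520) -> (6, 8648640) -> (5, 51891840) -> (4, 259459200) -> (3, 1037836800) -> (2, 3113510400) -> (1, 6227020800) -> return 6227020800

Answer: 6227020800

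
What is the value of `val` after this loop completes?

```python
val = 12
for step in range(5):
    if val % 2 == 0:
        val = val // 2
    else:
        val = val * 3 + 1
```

Collatz-style transformation from 12
`val` takes the values: 12 → 6 → 3 → 10 → 5 → 16

Answer: 16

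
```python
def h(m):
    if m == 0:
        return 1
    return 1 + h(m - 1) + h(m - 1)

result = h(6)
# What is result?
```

h(m) = 1 + 2·h(m-1), h(0)=1. Closed form: (1+1)·2^6 - 1 = 127.

Answer: 127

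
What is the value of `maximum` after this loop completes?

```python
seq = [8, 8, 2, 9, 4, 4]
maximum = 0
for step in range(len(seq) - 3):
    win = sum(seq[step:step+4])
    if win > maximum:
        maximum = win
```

Max sum of 4-element window in [8, 8, 2, 9, 4, 4]
`maximum` takes the values: 0 → 27

Answer: 27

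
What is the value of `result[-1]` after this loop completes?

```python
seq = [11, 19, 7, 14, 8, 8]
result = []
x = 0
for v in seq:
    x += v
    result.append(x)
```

Cumulative sum ends at 67
`result` takes the values: [] → [11] → [11, 30] → [11, 30, 37] → [11, 30, 37, 51] → [11, 30, 37, 51, 59] → [11, 30, 37, 51, 59, 67]
So `result[-1]` = 67

Answer: 67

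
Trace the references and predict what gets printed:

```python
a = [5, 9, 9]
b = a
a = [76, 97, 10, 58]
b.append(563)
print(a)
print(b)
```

Key concept: rebinding vs mutation: a is rebound to a new list, b still points at the original.
Step by step:
`a = [5, 9, 9]` → a = [5, 9, 9]
`b = a` → b = [5, 9, 9] (same object as a)
`a = [76, 97, 10, 58]` → a = [76, 97, 10, 58]
`b.append(563)` → b = [5, 9, 9, 563]
`print(a)` → prints [76, 97, 10, 58]
`print(b)` → prints [5, 9, 9, 563]

Answer:
[76, 97, 10, 58]
[5, 9, 9, 563]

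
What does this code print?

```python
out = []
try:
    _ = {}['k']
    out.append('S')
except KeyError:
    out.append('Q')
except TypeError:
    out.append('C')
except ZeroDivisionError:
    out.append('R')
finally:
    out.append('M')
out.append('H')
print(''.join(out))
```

Execution trace: 'Q' (except KeyError) → 'M' (finally) → 'H' (after the try/except). Output: QMH

Answer: QMH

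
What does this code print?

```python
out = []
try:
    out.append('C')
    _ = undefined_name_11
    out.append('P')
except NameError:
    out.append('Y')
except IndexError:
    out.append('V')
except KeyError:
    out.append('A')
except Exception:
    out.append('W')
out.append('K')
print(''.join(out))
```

Execution trace: 'C' (try body) → 'Y' (except NameError) → 'K' (after the try/except). Output: CYK

Answer: CYK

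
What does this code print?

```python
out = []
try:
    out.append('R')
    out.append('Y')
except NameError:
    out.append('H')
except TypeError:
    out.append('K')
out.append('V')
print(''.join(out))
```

Execution trace: 'R' (try body) → 'Y' (try body, no exception) → 'V' (after the try/except). Output: RYV

Answer: RYV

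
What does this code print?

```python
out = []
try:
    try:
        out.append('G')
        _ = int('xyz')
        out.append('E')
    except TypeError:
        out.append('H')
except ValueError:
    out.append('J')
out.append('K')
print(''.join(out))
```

Execution trace: 'G' (try body) → 'J' (outer except ValueError) → 'K' (after the try/except). Output: GJK

Answer: GJK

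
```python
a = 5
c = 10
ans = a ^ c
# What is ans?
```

Trace:
`a = 5` → a = 5
`c = 10` → c = 10
`ans = a ^ c` → ans = 15
So ans = 15

Answer: 15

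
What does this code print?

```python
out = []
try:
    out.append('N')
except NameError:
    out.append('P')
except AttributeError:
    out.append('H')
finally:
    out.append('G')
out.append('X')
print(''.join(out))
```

Execution trace: 'N' (try body, no exception) → 'G' (finally) → 'X' (after the try/except). Output: NGX

Answer: NGX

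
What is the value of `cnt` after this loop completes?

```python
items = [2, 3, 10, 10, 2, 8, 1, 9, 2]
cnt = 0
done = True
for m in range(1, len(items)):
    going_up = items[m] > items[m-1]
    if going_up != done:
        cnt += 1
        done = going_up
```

Count direction changes in [2, 3, 10, 10, 2, 8, 1, 9, 2]
`cnt` takes the values: 0 → 1 → 2 → 3 → 4 → 5

Answer: 5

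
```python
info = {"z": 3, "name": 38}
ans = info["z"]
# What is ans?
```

Trace:
`info = {"z": 3, "name": 38}` → info = {'z': 3, 'name': 38}
`ans = info["z"]` → ans = 3
So ans = 3

Answer: 3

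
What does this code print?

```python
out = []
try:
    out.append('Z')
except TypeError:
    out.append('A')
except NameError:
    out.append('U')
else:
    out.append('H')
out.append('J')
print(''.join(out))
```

Execution trace: 'Z' (try body, no exception) → 'H' (else) → 'J' (after the try/except). Output: ZHJ

Answer: ZHJ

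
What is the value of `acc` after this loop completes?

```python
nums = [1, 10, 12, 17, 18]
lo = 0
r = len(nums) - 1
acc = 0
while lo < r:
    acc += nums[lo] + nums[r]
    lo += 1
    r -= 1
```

Sum of pairs from ends
`acc` takes the values: 0 → 19 → 46

Answer: 46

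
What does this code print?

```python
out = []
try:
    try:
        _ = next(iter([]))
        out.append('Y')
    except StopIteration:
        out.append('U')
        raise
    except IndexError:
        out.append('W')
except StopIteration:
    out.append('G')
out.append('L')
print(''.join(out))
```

Execution trace: 'U' (inner except StopIteration) → 'G' (outer except StopIteration) → 'L' (after the try/except). Output: UGL

Answer: UGL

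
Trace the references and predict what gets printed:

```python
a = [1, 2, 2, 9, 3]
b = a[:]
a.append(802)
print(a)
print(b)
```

Key concept: slice [:] creates copy.
Step by step:
`a = [1, 2, 2, 9, 3]` → a = [1, 2, 2, 9, 3]
`b = a[:]` → b = [1, 2, 2, 9, 3]
`a.append(802)` → a = [1, 2, 2, 9, 3, 802]
`print(a)` → prints [1, 2, 2, 9, 3, 802]
`print(b)` → prints [1, 2, 2, 9, 3]

Answer:
[1, 2, 2, 9, 3, 802]
[1, 2, 2, 9, 3]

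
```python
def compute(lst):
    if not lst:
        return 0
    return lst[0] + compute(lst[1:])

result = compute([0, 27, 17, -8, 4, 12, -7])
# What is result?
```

0 + 27 + 17 + (-8) + 4 + 12 + (-7) + 0 = 45

Answer: 45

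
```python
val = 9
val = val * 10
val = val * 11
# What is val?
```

Trace:
`val = 9` → val = 9
`val = val * 10` → val = 90
`val = val * 11` → val = 990
So val = 990

Answer: 990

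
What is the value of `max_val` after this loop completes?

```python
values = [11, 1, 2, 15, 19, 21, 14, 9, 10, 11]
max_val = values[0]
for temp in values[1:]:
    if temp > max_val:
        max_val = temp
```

Maximum of [11, 1, 2, 15, 19, 21, 14, 9, 10, 11]
`max_val` takes the values: 11 → 15 → 19 → 21

Answer: 21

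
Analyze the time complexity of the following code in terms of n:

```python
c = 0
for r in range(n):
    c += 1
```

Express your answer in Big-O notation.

Each loop level contributes: n. Multiplying the contributions gives O(n).

Answer: O(n)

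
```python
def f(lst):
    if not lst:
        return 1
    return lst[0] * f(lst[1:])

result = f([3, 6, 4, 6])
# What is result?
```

Product over [3, 6, 4, 6] = 3 * 6 * 4 * 6 = 432

Answer: 432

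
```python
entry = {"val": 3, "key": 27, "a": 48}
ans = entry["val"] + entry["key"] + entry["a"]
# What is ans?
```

Trace:
`entry = {"val": 3, "key": 27, "a": 48}` → entry = {'val': 3, 'key': 27, 'a': 48}
`ans = entry["val"] + entry["key"] + entry["a"]` → ans = 78
So ans = 78

Answer: 78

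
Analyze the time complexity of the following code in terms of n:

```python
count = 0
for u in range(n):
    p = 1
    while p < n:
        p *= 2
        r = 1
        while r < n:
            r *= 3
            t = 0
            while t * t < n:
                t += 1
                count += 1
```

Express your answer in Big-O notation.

Each loop level contributes: n × log n × log n × √n. Multiplying the contributions gives O(n√n log² n).

Answer: O(n√n log² n)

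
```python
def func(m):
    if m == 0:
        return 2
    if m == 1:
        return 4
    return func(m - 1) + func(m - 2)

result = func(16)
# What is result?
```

Build up from base cases: func(0)=2, func(1)=4, func(2)=6, func(3)=10, func(4)=16, func(5)=26, func(6)=42, ..., func(16)=5168

Answer: 5168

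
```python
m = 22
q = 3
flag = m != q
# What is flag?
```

Trace:
`m = 22` → m = 22
`q = 3` → q = 3
`flag = m != q` → flag = True
So flag = True

Answer: True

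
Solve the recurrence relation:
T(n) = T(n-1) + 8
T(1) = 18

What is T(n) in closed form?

Unrolling: T(n) = T(1) + 8·(n-1) = 18 + 8(n-1) = 8n + 10.

Answer: T(n) = 8n + 10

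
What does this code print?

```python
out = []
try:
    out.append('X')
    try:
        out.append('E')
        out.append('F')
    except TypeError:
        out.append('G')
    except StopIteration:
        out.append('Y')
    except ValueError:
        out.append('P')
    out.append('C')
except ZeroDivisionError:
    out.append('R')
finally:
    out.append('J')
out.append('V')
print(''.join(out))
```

Execution trace: 'X' (try body) → 'E' (inner try body) → 'F' (inner try body, no exception) → 'C' (try body, no exception) → 'J' (finally) → 'V' (after the try/except). Output: XEFCJV

Answer: XEFCJV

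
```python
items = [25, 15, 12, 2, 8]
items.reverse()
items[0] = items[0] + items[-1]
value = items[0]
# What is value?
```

Trace:
`items = [25, 15, 12, 2, 8]` → items = [25, 15, 12, 2, 8]
`items.reverse()` → items = [8, 2, 12, 15, 25]
`items[0] = items[0] + items[-1]` → items = [33, 2, 12, 15, 25]
`value = items[0]` → value = 33
So value = 33

Answer: 33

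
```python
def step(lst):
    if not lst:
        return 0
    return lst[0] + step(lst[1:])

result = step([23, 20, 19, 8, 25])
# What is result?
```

23 + 20 + 19 + 8 + 25 + 0 = 95

Answer: 95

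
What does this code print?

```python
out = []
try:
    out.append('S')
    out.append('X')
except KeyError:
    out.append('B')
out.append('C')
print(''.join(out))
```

Execution trace: 'S' (try body) → 'X' (try body, no exception) → 'C' (after the try/except). Output: SXC

Answer: SXC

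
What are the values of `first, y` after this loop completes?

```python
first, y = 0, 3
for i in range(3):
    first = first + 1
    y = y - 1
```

first goes 0→3, y goes 3→0
`first, y` takes the values: (0, 3) → (1, 3) → (1, 2) → (2, 2) → (2, 1) → (3, 1) → (3, 0)

Answer: 3, 0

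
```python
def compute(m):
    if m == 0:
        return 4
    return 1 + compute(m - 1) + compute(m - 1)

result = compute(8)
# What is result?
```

compute(m) = 1 + 2·compute(m-1), compute(0)=4. Closed form: (4+1)·2^8 - 1 = 1279.

Answer: 1279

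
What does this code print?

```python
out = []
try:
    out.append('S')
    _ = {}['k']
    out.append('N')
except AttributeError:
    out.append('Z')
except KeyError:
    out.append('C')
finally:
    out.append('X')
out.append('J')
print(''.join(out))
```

Execution trace: 'S' (try body) → 'C' (except KeyError) → 'X' (finally) → 'J' (after the try/except). Output: SCXJ

Answer: SCXJ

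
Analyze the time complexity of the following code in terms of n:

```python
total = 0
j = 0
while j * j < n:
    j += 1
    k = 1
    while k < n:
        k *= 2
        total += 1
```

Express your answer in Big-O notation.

Each loop level contributes: √n × log n. Multiplying the contributions gives O(√n log n).

Answer: O(√n log n)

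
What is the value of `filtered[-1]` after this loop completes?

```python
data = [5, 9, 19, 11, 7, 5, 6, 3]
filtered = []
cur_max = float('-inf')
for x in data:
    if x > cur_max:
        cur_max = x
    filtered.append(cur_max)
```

Running max ends at 19
`filtered` takes the values: [] → [5] → [5, 9] → [5, 9, 19] → [5, 9, 19, 19] → [5, 9, 19, 19, 19] → [5, 9, 19, 19, 19, 19] → [5, 9, 19, 19, 19, 19, 19] → [5, 9, 19, 19, 19, 19, 19, 19]
So `filtered[-1]` = 19

Answer: 19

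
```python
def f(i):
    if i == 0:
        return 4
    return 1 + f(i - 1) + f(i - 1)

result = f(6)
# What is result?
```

f(i) = 1 + 2·f(i-1), f(0)=4. Closed form: (4+1)·2^6 - 1 = 319.

Answer: 319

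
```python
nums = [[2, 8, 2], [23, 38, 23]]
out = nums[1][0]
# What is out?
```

Trace:
`nums = [[2, 8, 2], [23, 38, 23]]` → nums = [[2, 8, 2], [23, 38, 23]]
`out = nums[1][0]` → out = 23
So out = 23

Answer: 23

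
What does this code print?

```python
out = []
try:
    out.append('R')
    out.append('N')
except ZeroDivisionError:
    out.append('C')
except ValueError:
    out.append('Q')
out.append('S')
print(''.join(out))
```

Execution trace: 'R' (try body) → 'N' (try body, no exception) → 'S' (after the try/except). Output: RNS

Answer: RNS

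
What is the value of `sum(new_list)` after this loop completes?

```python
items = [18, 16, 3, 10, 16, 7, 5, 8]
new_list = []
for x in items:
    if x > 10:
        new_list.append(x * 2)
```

Sum of doubled values > 10
`new_list` takes the values: [] → [36] → [36, 32] → [36, 32, 32]
So `sum(new_list)` = 100

Answer: 100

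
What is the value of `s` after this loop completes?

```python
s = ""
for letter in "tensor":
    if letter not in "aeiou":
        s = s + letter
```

Remove vowels from 'tensor'
`s` takes the values: "" → "t" → "tn" → "tns" → "tnsr"

Answer: "tnsr"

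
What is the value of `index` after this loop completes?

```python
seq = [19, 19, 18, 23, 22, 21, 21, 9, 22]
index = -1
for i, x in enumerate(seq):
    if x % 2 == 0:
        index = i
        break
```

First even number index in [19, 19, 18, 23, 22, 21, 21, 9, 22]
`index` takes the values: -1 → 2

Answer: 2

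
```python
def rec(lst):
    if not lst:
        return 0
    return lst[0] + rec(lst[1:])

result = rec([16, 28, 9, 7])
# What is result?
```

16 + 28 + 9 + 7 + 0 = 60

Answer: 60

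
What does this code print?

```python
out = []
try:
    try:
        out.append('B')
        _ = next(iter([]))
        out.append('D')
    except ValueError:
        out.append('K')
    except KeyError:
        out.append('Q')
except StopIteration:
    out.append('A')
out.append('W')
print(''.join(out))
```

Execution trace: 'B' (try body) → 'A' (outer except StopIteration) → 'W' (after the try/except). Output: BAW

Answer: BAW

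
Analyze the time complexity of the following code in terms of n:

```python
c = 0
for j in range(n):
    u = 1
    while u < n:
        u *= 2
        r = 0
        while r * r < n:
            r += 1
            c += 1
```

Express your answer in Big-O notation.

Each loop level contributes: n × log n × √n. Multiplying the contributions gives O(n√n log n).

Answer: O(n√n log n)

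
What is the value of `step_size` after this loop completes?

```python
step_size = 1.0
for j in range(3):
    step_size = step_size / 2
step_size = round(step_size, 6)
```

Halving LR 3 times: 1 / 2^3
`step_size` takes the values: 1.0 → 0.5 → 0.25 → 0.125

Answer: 0.125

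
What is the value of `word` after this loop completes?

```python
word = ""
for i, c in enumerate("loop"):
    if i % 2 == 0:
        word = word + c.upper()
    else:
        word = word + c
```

Uppercase even positions in 'loop'
`word` takes the values: "" → "L" → "Lo" → "LoO" → "LoOp"

Answer: "LoOp"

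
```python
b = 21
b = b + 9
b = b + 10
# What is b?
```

Trace:
`b = 21` → b = 21
`b = b + 9` → b = 30
`b = b + 10` → b = 40
So b = 40

Answer: 40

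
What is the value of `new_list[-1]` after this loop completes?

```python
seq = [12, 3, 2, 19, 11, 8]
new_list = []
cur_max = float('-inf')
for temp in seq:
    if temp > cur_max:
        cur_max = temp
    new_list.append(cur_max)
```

Running max ends at 19
`new_list` takes the values: [] → [12] → [12, 12] → [12, 12, 12] → [12, 12, 12, 19] → [12, 12, 12, 19, 19] → [12, 12, 12, 19, 19, 19]
So `new_list[-1]` = 19

Answer: 19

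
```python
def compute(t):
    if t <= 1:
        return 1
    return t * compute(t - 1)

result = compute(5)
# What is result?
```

compute(5) = 5 * 4 * 3 * 2 * 1 = 120

Answer: 120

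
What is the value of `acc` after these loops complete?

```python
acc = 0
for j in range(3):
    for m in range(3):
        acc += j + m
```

Sum of all j+m for j,m in 3x3
`acc` takes the values: 0 → 1 → 3 → 4 → 6 → 9 → 11 → 14 → 18

Answer: 18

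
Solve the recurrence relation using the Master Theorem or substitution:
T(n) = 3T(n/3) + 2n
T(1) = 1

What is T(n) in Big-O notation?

By Master Theorem: a=3, b=3, f(n)=2n. Since log_3(3) = 1 and f(n) = Θ(n^1), Case 2 applies. T(n) = O(n log n).

Answer: O(n log n)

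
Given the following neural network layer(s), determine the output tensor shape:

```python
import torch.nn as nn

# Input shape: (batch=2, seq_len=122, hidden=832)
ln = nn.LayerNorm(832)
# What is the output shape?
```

Input: (2, 122, 832) -> Output: (2, 122, 832)

Answer: (2, 122, 832)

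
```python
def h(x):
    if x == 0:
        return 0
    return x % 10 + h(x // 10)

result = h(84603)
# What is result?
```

Sum of digits of 84603: 3 + 0 + 6 + 4 + 8 = 21

Answer: 21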